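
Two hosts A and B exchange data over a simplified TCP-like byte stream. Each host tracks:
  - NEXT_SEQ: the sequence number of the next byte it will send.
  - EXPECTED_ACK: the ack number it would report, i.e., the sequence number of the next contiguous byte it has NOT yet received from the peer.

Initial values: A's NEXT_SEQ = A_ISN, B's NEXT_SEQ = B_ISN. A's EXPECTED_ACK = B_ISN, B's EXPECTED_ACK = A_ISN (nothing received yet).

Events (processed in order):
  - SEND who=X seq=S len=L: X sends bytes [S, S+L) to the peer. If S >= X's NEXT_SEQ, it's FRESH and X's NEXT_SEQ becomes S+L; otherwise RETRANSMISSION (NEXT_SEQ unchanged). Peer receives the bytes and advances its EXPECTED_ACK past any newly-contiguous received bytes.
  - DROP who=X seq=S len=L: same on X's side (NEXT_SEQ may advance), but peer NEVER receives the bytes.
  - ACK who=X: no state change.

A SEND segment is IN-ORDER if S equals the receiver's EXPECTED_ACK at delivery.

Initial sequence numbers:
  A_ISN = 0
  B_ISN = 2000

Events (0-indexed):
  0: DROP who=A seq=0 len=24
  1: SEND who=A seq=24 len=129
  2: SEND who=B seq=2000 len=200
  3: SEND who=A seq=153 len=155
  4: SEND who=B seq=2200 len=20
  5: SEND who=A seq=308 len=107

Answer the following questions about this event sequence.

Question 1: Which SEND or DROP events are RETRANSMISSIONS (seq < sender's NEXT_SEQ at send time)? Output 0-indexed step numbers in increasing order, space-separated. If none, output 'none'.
Step 0: DROP seq=0 -> fresh
Step 1: SEND seq=24 -> fresh
Step 2: SEND seq=2000 -> fresh
Step 3: SEND seq=153 -> fresh
Step 4: SEND seq=2200 -> fresh
Step 5: SEND seq=308 -> fresh

Answer: none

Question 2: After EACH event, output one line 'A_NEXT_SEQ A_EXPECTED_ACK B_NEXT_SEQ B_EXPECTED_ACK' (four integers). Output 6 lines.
24 2000 2000 0
153 2000 2000 0
153 2200 2200 0
308 2200 2200 0
308 2220 2220 0
415 2220 2220 0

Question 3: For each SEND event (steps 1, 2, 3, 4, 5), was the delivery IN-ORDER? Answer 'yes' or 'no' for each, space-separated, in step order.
Answer: no yes no yes no

Derivation:
Step 1: SEND seq=24 -> out-of-order
Step 2: SEND seq=2000 -> in-order
Step 3: SEND seq=153 -> out-of-order
Step 4: SEND seq=2200 -> in-order
Step 5: SEND seq=308 -> out-of-order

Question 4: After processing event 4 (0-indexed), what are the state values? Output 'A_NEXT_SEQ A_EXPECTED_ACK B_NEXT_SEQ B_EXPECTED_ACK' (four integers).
After event 0: A_seq=24 A_ack=2000 B_seq=2000 B_ack=0
After event 1: A_seq=153 A_ack=2000 B_seq=2000 B_ack=0
After event 2: A_seq=153 A_ack=2200 B_seq=2200 B_ack=0
After event 3: A_seq=308 A_ack=2200 B_seq=2200 B_ack=0
After event 4: A_seq=308 A_ack=2220 B_seq=2220 B_ack=0

308 2220 2220 0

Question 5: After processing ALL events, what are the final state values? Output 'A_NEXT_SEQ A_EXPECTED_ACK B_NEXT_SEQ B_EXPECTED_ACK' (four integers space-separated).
After event 0: A_seq=24 A_ack=2000 B_seq=2000 B_ack=0
After event 1: A_seq=153 A_ack=2000 B_seq=2000 B_ack=0
After event 2: A_seq=153 A_ack=2200 B_seq=2200 B_ack=0
After event 3: A_seq=308 A_ack=2200 B_seq=2200 B_ack=0
After event 4: A_seq=308 A_ack=2220 B_seq=2220 B_ack=0
After event 5: A_seq=415 A_ack=2220 B_seq=2220 B_ack=0

Answer: 415 2220 2220 0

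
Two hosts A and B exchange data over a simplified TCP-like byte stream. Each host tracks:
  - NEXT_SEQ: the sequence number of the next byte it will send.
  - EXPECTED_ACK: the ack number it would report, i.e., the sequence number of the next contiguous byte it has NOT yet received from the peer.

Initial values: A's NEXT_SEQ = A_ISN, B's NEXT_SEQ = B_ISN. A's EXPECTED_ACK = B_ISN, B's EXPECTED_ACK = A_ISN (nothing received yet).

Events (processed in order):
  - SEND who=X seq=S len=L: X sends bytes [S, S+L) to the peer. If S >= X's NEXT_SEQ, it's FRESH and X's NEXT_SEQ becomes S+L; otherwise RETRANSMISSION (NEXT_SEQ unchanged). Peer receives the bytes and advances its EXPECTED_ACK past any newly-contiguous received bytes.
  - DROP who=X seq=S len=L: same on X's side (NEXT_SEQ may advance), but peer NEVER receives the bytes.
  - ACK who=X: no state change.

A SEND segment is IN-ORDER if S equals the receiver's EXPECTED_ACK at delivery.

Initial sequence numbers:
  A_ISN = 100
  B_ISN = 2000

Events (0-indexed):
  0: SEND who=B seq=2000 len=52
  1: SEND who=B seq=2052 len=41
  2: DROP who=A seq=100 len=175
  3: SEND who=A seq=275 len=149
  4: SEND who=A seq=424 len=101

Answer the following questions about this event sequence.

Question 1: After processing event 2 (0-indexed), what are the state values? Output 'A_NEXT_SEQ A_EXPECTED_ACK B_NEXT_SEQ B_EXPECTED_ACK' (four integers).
After event 0: A_seq=100 A_ack=2052 B_seq=2052 B_ack=100
After event 1: A_seq=100 A_ack=2093 B_seq=2093 B_ack=100
After event 2: A_seq=275 A_ack=2093 B_seq=2093 B_ack=100

275 2093 2093 100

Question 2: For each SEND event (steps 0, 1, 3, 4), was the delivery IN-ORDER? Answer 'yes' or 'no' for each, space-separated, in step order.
Answer: yes yes no no

Derivation:
Step 0: SEND seq=2000 -> in-order
Step 1: SEND seq=2052 -> in-order
Step 3: SEND seq=275 -> out-of-order
Step 4: SEND seq=424 -> out-of-order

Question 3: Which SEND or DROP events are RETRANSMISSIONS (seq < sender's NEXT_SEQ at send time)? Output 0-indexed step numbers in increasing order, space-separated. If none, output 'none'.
Step 0: SEND seq=2000 -> fresh
Step 1: SEND seq=2052 -> fresh
Step 2: DROP seq=100 -> fresh
Step 3: SEND seq=275 -> fresh
Step 4: SEND seq=424 -> fresh

Answer: none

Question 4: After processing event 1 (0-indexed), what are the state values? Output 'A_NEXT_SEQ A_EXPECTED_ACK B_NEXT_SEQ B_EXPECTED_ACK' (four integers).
After event 0: A_seq=100 A_ack=2052 B_seq=2052 B_ack=100
After event 1: A_seq=100 A_ack=2093 B_seq=2093 B_ack=100

100 2093 2093 100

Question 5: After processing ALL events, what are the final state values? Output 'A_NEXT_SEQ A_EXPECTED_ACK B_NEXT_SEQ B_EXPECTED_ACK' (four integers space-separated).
After event 0: A_seq=100 A_ack=2052 B_seq=2052 B_ack=100
After event 1: A_seq=100 A_ack=2093 B_seq=2093 B_ack=100
After event 2: A_seq=275 A_ack=2093 B_seq=2093 B_ack=100
After event 3: A_seq=424 A_ack=2093 B_seq=2093 B_ack=100
After event 4: A_seq=525 A_ack=2093 B_seq=2093 B_ack=100

Answer: 525 2093 2093 100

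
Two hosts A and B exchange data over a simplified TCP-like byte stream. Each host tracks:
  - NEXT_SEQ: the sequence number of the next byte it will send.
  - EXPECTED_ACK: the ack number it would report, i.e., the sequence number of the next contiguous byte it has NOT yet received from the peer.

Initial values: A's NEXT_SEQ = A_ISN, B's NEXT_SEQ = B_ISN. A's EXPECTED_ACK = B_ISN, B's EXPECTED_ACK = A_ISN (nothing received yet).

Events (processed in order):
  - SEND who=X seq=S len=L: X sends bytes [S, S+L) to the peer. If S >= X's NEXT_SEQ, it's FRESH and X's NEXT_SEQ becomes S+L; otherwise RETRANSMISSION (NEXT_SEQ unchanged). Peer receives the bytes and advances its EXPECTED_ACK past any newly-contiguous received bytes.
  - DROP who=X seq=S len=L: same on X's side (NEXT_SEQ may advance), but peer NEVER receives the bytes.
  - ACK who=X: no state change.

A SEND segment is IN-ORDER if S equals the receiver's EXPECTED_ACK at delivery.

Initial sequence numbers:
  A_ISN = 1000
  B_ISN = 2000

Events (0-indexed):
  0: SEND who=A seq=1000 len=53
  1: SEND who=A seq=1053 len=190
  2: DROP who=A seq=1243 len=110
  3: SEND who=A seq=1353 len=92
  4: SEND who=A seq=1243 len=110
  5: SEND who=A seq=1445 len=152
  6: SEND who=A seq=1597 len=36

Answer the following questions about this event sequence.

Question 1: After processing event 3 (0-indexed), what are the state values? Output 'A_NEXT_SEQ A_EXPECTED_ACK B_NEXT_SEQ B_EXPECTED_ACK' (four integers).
After event 0: A_seq=1053 A_ack=2000 B_seq=2000 B_ack=1053
After event 1: A_seq=1243 A_ack=2000 B_seq=2000 B_ack=1243
After event 2: A_seq=1353 A_ack=2000 B_seq=2000 B_ack=1243
After event 3: A_seq=1445 A_ack=2000 B_seq=2000 B_ack=1243

1445 2000 2000 1243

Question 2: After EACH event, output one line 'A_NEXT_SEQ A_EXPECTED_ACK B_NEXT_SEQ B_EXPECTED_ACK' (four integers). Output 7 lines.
1053 2000 2000 1053
1243 2000 2000 1243
1353 2000 2000 1243
1445 2000 2000 1243
1445 2000 2000 1445
1597 2000 2000 1597
1633 2000 2000 1633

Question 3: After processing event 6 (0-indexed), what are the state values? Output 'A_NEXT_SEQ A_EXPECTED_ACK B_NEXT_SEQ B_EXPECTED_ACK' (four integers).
After event 0: A_seq=1053 A_ack=2000 B_seq=2000 B_ack=1053
After event 1: A_seq=1243 A_ack=2000 B_seq=2000 B_ack=1243
After event 2: A_seq=1353 A_ack=2000 B_seq=2000 B_ack=1243
After event 3: A_seq=1445 A_ack=2000 B_seq=2000 B_ack=1243
After event 4: A_seq=1445 A_ack=2000 B_seq=2000 B_ack=1445
After event 5: A_seq=1597 A_ack=2000 B_seq=2000 B_ack=1597
After event 6: A_seq=1633 A_ack=2000 B_seq=2000 B_ack=1633

1633 2000 2000 1633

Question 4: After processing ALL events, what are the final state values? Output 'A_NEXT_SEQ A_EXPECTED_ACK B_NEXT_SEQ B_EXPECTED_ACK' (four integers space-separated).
After event 0: A_seq=1053 A_ack=2000 B_seq=2000 B_ack=1053
After event 1: A_seq=1243 A_ack=2000 B_seq=2000 B_ack=1243
After event 2: A_seq=1353 A_ack=2000 B_seq=2000 B_ack=1243
After event 3: A_seq=1445 A_ack=2000 B_seq=2000 B_ack=1243
After event 4: A_seq=1445 A_ack=2000 B_seq=2000 B_ack=1445
After event 5: A_seq=1597 A_ack=2000 B_seq=2000 B_ack=1597
After event 6: A_seq=1633 A_ack=2000 B_seq=2000 B_ack=1633

Answer: 1633 2000 2000 1633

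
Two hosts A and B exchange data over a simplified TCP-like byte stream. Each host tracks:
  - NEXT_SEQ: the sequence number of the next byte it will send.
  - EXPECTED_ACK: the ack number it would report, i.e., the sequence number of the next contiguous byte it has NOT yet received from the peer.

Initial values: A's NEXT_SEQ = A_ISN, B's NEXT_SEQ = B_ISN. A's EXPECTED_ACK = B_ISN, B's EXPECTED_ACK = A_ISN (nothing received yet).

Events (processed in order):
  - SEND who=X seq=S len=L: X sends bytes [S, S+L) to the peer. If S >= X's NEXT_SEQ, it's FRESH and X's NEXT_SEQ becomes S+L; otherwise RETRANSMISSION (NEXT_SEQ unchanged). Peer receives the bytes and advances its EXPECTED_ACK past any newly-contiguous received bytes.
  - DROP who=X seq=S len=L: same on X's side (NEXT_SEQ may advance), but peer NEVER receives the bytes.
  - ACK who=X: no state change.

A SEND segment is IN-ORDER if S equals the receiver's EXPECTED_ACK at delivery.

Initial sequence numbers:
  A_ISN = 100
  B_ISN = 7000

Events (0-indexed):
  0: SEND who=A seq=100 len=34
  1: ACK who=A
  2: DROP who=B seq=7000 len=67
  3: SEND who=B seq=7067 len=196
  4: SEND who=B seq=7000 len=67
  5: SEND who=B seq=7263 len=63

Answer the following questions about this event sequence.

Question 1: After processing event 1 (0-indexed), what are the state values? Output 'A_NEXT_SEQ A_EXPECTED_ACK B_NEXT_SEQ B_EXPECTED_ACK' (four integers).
After event 0: A_seq=134 A_ack=7000 B_seq=7000 B_ack=134
After event 1: A_seq=134 A_ack=7000 B_seq=7000 B_ack=134

134 7000 7000 134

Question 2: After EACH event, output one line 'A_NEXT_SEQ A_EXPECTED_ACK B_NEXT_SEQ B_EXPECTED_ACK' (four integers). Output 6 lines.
134 7000 7000 134
134 7000 7000 134
134 7000 7067 134
134 7000 7263 134
134 7263 7263 134
134 7326 7326 134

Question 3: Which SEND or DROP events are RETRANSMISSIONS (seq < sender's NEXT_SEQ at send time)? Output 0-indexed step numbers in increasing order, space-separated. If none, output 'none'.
Step 0: SEND seq=100 -> fresh
Step 2: DROP seq=7000 -> fresh
Step 3: SEND seq=7067 -> fresh
Step 4: SEND seq=7000 -> retransmit
Step 5: SEND seq=7263 -> fresh

Answer: 4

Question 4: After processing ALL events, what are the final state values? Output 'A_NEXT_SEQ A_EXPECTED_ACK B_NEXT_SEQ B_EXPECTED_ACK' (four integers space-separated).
Answer: 134 7326 7326 134

Derivation:
After event 0: A_seq=134 A_ack=7000 B_seq=7000 B_ack=134
After event 1: A_seq=134 A_ack=7000 B_seq=7000 B_ack=134
After event 2: A_seq=134 A_ack=7000 B_seq=7067 B_ack=134
After event 3: A_seq=134 A_ack=7000 B_seq=7263 B_ack=134
After event 4: A_seq=134 A_ack=7263 B_seq=7263 B_ack=134
After event 5: A_seq=134 A_ack=7326 B_seq=7326 B_ack=134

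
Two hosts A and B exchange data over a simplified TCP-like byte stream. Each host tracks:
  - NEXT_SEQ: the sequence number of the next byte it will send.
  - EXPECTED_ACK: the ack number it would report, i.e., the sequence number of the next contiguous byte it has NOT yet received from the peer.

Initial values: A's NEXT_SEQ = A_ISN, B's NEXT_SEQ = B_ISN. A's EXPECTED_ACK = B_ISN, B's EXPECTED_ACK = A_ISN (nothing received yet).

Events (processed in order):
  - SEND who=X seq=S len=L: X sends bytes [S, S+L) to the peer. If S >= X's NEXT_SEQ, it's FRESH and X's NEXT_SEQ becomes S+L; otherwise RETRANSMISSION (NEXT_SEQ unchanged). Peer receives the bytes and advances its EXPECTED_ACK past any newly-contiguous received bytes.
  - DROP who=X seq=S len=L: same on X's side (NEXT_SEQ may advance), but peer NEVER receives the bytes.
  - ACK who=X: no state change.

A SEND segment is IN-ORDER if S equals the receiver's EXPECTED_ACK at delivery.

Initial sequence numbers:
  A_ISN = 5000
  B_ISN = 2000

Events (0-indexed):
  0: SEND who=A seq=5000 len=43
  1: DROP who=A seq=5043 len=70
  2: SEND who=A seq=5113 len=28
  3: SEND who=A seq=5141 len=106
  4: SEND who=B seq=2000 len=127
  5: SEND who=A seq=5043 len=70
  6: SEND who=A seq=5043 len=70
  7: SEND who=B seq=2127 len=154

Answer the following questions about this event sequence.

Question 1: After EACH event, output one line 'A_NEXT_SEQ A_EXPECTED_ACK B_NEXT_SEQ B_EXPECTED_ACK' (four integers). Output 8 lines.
5043 2000 2000 5043
5113 2000 2000 5043
5141 2000 2000 5043
5247 2000 2000 5043
5247 2127 2127 5043
5247 2127 2127 5247
5247 2127 2127 5247
5247 2281 2281 5247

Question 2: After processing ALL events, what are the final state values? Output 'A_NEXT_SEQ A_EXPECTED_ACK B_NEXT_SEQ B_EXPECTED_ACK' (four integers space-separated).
After event 0: A_seq=5043 A_ack=2000 B_seq=2000 B_ack=5043
After event 1: A_seq=5113 A_ack=2000 B_seq=2000 B_ack=5043
After event 2: A_seq=5141 A_ack=2000 B_seq=2000 B_ack=5043
After event 3: A_seq=5247 A_ack=2000 B_seq=2000 B_ack=5043
After event 4: A_seq=5247 A_ack=2127 B_seq=2127 B_ack=5043
After event 5: A_seq=5247 A_ack=2127 B_seq=2127 B_ack=5247
After event 6: A_seq=5247 A_ack=2127 B_seq=2127 B_ack=5247
After event 7: A_seq=5247 A_ack=2281 B_seq=2281 B_ack=5247

Answer: 5247 2281 2281 5247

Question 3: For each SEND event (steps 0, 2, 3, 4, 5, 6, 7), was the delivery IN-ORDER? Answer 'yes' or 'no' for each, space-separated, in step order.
Step 0: SEND seq=5000 -> in-order
Step 2: SEND seq=5113 -> out-of-order
Step 3: SEND seq=5141 -> out-of-order
Step 4: SEND seq=2000 -> in-order
Step 5: SEND seq=5043 -> in-order
Step 6: SEND seq=5043 -> out-of-order
Step 7: SEND seq=2127 -> in-order

Answer: yes no no yes yes no yes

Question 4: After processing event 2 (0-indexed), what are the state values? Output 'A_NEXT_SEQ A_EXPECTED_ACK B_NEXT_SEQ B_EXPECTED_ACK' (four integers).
After event 0: A_seq=5043 A_ack=2000 B_seq=2000 B_ack=5043
After event 1: A_seq=5113 A_ack=2000 B_seq=2000 B_ack=5043
After event 2: A_seq=5141 A_ack=2000 B_seq=2000 B_ack=5043

5141 2000 2000 5043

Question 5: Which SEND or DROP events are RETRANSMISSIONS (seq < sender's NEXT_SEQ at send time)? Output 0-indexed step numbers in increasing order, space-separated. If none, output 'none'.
Answer: 5 6

Derivation:
Step 0: SEND seq=5000 -> fresh
Step 1: DROP seq=5043 -> fresh
Step 2: SEND seq=5113 -> fresh
Step 3: SEND seq=5141 -> fresh
Step 4: SEND seq=2000 -> fresh
Step 5: SEND seq=5043 -> retransmit
Step 6: SEND seq=5043 -> retransmit
Step 7: SEND seq=2127 -> fresh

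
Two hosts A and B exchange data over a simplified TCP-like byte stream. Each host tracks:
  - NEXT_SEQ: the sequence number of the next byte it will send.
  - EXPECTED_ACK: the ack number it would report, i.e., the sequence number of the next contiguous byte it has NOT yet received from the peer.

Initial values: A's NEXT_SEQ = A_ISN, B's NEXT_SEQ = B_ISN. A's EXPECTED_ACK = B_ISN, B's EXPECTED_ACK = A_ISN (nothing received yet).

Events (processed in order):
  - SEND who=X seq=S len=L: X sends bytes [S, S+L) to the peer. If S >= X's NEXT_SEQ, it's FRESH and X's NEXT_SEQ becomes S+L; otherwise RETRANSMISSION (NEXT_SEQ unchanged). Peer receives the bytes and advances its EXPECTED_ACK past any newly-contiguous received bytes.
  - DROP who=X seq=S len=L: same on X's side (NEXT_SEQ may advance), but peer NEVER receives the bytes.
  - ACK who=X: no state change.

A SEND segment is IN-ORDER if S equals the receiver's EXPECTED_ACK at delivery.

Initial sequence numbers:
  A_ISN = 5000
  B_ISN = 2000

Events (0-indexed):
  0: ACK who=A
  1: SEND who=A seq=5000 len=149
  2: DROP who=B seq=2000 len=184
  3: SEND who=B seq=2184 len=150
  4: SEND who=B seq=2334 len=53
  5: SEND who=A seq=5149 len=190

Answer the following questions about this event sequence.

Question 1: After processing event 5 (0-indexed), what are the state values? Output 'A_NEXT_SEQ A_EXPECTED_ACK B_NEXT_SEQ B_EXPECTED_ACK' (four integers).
After event 0: A_seq=5000 A_ack=2000 B_seq=2000 B_ack=5000
After event 1: A_seq=5149 A_ack=2000 B_seq=2000 B_ack=5149
After event 2: A_seq=5149 A_ack=2000 B_seq=2184 B_ack=5149
After event 3: A_seq=5149 A_ack=2000 B_seq=2334 B_ack=5149
After event 4: A_seq=5149 A_ack=2000 B_seq=2387 B_ack=5149
After event 5: A_seq=5339 A_ack=2000 B_seq=2387 B_ack=5339

5339 2000 2387 5339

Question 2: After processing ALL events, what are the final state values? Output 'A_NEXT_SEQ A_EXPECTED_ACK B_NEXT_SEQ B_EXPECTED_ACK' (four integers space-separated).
Answer: 5339 2000 2387 5339

Derivation:
After event 0: A_seq=5000 A_ack=2000 B_seq=2000 B_ack=5000
After event 1: A_seq=5149 A_ack=2000 B_seq=2000 B_ack=5149
After event 2: A_seq=5149 A_ack=2000 B_seq=2184 B_ack=5149
After event 3: A_seq=5149 A_ack=2000 B_seq=2334 B_ack=5149
After event 4: A_seq=5149 A_ack=2000 B_seq=2387 B_ack=5149
After event 5: A_seq=5339 A_ack=2000 B_seq=2387 B_ack=5339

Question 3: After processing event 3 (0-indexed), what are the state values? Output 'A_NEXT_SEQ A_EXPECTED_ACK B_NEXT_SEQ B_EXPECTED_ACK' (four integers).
After event 0: A_seq=5000 A_ack=2000 B_seq=2000 B_ack=5000
After event 1: A_seq=5149 A_ack=2000 B_seq=2000 B_ack=5149
After event 2: A_seq=5149 A_ack=2000 B_seq=2184 B_ack=5149
After event 3: A_seq=5149 A_ack=2000 B_seq=2334 B_ack=5149

5149 2000 2334 5149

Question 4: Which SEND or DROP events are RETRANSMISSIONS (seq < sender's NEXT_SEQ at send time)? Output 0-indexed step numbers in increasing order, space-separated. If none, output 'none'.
Step 1: SEND seq=5000 -> fresh
Step 2: DROP seq=2000 -> fresh
Step 3: SEND seq=2184 -> fresh
Step 4: SEND seq=2334 -> fresh
Step 5: SEND seq=5149 -> fresh

Answer: none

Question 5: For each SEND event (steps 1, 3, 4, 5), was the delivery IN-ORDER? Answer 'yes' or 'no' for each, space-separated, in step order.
Answer: yes no no yes

Derivation:
Step 1: SEND seq=5000 -> in-order
Step 3: SEND seq=2184 -> out-of-order
Step 4: SEND seq=2334 -> out-of-order
Step 5: SEND seq=5149 -> in-order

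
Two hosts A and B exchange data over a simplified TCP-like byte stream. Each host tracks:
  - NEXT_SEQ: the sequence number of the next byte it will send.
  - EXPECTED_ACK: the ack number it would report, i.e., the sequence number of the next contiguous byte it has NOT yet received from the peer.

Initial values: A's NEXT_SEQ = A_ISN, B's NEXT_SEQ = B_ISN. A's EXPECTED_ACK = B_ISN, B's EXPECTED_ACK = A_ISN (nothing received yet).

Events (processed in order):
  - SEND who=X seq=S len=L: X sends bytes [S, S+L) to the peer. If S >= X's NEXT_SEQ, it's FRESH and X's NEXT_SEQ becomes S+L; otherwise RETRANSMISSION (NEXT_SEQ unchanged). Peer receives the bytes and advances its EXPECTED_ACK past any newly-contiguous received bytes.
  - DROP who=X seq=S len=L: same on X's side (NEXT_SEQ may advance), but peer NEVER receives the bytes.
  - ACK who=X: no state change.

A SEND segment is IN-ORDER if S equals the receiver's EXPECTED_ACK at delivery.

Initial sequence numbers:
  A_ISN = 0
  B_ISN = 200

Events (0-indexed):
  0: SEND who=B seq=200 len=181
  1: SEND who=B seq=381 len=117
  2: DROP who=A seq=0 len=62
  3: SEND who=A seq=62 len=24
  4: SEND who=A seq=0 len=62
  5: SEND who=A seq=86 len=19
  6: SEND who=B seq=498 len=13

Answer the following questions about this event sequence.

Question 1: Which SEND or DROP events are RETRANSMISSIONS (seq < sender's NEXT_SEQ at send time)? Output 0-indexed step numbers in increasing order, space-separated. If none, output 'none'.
Step 0: SEND seq=200 -> fresh
Step 1: SEND seq=381 -> fresh
Step 2: DROP seq=0 -> fresh
Step 3: SEND seq=62 -> fresh
Step 4: SEND seq=0 -> retransmit
Step 5: SEND seq=86 -> fresh
Step 6: SEND seq=498 -> fresh

Answer: 4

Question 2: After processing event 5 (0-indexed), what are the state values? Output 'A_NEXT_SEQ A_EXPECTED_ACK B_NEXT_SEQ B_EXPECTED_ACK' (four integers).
After event 0: A_seq=0 A_ack=381 B_seq=381 B_ack=0
After event 1: A_seq=0 A_ack=498 B_seq=498 B_ack=0
After event 2: A_seq=62 A_ack=498 B_seq=498 B_ack=0
After event 3: A_seq=86 A_ack=498 B_seq=498 B_ack=0
After event 4: A_seq=86 A_ack=498 B_seq=498 B_ack=86
After event 5: A_seq=105 A_ack=498 B_seq=498 B_ack=105

105 498 498 105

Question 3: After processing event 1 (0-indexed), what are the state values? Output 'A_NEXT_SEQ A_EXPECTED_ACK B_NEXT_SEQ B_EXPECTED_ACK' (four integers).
After event 0: A_seq=0 A_ack=381 B_seq=381 B_ack=0
After event 1: A_seq=0 A_ack=498 B_seq=498 B_ack=0

0 498 498 0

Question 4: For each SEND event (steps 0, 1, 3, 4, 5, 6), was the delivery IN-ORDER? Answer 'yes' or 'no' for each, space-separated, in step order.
Answer: yes yes no yes yes yes

Derivation:
Step 0: SEND seq=200 -> in-order
Step 1: SEND seq=381 -> in-order
Step 3: SEND seq=62 -> out-of-order
Step 4: SEND seq=0 -> in-order
Step 5: SEND seq=86 -> in-order
Step 6: SEND seq=498 -> in-order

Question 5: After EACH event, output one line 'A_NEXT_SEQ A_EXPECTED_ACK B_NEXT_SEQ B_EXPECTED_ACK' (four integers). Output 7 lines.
0 381 381 0
0 498 498 0
62 498 498 0
86 498 498 0
86 498 498 86
105 498 498 105
105 511 511 105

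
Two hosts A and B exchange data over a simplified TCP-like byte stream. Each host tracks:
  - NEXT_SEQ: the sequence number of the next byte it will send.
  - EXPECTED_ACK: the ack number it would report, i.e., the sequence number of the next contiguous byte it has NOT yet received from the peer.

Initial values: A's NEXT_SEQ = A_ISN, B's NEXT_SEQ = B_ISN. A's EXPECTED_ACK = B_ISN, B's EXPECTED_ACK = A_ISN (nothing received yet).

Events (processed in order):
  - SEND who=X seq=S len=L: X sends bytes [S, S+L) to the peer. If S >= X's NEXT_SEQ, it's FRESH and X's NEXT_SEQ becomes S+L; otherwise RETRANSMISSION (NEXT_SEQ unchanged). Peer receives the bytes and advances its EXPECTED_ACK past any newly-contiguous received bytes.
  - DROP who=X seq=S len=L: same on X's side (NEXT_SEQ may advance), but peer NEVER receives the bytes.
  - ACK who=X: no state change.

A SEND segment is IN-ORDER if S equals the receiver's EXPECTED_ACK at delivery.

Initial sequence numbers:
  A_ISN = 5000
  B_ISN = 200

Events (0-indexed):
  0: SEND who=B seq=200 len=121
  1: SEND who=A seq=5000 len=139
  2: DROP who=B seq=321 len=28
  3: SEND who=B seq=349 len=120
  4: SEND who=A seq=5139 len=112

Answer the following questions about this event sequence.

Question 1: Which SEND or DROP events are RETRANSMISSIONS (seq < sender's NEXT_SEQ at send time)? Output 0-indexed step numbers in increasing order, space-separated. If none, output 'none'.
Answer: none

Derivation:
Step 0: SEND seq=200 -> fresh
Step 1: SEND seq=5000 -> fresh
Step 2: DROP seq=321 -> fresh
Step 3: SEND seq=349 -> fresh
Step 4: SEND seq=5139 -> fresh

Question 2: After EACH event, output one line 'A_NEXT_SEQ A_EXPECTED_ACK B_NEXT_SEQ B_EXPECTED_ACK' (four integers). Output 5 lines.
5000 321 321 5000
5139 321 321 5139
5139 321 349 5139
5139 321 469 5139
5251 321 469 5251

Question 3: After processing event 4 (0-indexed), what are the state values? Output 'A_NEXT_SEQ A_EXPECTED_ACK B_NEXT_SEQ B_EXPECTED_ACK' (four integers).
After event 0: A_seq=5000 A_ack=321 B_seq=321 B_ack=5000
After event 1: A_seq=5139 A_ack=321 B_seq=321 B_ack=5139
After event 2: A_seq=5139 A_ack=321 B_seq=349 B_ack=5139
After event 3: A_seq=5139 A_ack=321 B_seq=469 B_ack=5139
After event 4: A_seq=5251 A_ack=321 B_seq=469 B_ack=5251

5251 321 469 5251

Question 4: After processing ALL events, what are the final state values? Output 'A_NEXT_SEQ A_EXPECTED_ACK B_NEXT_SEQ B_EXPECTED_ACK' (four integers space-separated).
Answer: 5251 321 469 5251

Derivation:
After event 0: A_seq=5000 A_ack=321 B_seq=321 B_ack=5000
After event 1: A_seq=5139 A_ack=321 B_seq=321 B_ack=5139
After event 2: A_seq=5139 A_ack=321 B_seq=349 B_ack=5139
After event 3: A_seq=5139 A_ack=321 B_seq=469 B_ack=5139
After event 4: A_seq=5251 A_ack=321 B_seq=469 B_ack=5251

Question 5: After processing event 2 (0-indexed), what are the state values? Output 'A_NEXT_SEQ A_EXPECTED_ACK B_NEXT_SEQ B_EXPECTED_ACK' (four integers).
After event 0: A_seq=5000 A_ack=321 B_seq=321 B_ack=5000
After event 1: A_seq=5139 A_ack=321 B_seq=321 B_ack=5139
After event 2: A_seq=5139 A_ack=321 B_seq=349 B_ack=5139

5139 321 349 5139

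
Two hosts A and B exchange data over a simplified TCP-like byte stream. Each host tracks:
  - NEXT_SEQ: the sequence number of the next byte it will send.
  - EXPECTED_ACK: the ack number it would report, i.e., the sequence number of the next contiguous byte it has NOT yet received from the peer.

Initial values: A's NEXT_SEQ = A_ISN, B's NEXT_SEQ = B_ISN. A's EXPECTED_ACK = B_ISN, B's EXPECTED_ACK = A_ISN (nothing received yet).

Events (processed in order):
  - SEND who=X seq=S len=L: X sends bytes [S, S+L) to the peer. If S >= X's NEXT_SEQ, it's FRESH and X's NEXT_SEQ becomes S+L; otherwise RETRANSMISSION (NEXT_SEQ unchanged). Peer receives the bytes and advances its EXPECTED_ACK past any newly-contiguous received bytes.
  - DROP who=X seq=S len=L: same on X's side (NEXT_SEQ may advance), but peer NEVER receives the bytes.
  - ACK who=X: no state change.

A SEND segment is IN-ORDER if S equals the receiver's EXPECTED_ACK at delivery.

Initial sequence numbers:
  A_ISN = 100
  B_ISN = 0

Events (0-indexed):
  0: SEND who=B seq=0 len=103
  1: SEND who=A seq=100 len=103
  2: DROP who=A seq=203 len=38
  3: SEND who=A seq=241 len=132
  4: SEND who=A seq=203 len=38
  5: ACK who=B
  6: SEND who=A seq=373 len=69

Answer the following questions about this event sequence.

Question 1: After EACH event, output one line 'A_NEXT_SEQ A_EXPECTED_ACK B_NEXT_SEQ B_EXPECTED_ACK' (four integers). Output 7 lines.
100 103 103 100
203 103 103 203
241 103 103 203
373 103 103 203
373 103 103 373
373 103 103 373
442 103 103 442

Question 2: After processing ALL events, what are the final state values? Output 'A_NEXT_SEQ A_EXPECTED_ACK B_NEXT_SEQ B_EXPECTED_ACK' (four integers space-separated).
Answer: 442 103 103 442

Derivation:
After event 0: A_seq=100 A_ack=103 B_seq=103 B_ack=100
After event 1: A_seq=203 A_ack=103 B_seq=103 B_ack=203
After event 2: A_seq=241 A_ack=103 B_seq=103 B_ack=203
After event 3: A_seq=373 A_ack=103 B_seq=103 B_ack=203
After event 4: A_seq=373 A_ack=103 B_seq=103 B_ack=373
After event 5: A_seq=373 A_ack=103 B_seq=103 B_ack=373
After event 6: A_seq=442 A_ack=103 B_seq=103 B_ack=442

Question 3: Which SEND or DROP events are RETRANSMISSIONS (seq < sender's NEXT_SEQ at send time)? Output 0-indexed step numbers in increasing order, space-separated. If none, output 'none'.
Answer: 4

Derivation:
Step 0: SEND seq=0 -> fresh
Step 1: SEND seq=100 -> fresh
Step 2: DROP seq=203 -> fresh
Step 3: SEND seq=241 -> fresh
Step 4: SEND seq=203 -> retransmit
Step 6: SEND seq=373 -> fresh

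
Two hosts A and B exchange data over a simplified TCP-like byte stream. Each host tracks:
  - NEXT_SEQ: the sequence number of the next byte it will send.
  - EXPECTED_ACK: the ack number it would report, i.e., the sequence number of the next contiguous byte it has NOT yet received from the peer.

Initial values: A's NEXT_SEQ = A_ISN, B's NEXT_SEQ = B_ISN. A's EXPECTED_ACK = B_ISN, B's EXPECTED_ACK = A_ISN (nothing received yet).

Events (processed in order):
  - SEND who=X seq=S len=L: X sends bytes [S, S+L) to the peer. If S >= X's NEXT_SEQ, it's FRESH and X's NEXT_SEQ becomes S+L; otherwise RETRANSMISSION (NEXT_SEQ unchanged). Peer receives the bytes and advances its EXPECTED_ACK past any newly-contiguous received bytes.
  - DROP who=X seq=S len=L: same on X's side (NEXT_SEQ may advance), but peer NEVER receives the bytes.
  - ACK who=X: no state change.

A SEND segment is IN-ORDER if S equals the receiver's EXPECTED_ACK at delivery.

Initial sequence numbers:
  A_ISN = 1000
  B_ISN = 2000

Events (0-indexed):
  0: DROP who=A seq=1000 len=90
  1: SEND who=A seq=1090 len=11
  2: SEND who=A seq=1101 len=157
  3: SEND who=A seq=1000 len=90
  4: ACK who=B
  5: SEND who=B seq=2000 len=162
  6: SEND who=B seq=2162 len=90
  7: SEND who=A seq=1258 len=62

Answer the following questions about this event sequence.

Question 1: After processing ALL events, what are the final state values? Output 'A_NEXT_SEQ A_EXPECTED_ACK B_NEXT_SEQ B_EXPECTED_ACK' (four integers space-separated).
Answer: 1320 2252 2252 1320

Derivation:
After event 0: A_seq=1090 A_ack=2000 B_seq=2000 B_ack=1000
After event 1: A_seq=1101 A_ack=2000 B_seq=2000 B_ack=1000
After event 2: A_seq=1258 A_ack=2000 B_seq=2000 B_ack=1000
After event 3: A_seq=1258 A_ack=2000 B_seq=2000 B_ack=1258
After event 4: A_seq=1258 A_ack=2000 B_seq=2000 B_ack=1258
After event 5: A_seq=1258 A_ack=2162 B_seq=2162 B_ack=1258
After event 6: A_seq=1258 A_ack=2252 B_seq=2252 B_ack=1258
After event 7: A_seq=1320 A_ack=2252 B_seq=2252 B_ack=1320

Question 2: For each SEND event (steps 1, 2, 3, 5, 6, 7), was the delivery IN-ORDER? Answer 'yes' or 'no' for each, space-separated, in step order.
Step 1: SEND seq=1090 -> out-of-order
Step 2: SEND seq=1101 -> out-of-order
Step 3: SEND seq=1000 -> in-order
Step 5: SEND seq=2000 -> in-order
Step 6: SEND seq=2162 -> in-order
Step 7: SEND seq=1258 -> in-order

Answer: no no yes yes yes yes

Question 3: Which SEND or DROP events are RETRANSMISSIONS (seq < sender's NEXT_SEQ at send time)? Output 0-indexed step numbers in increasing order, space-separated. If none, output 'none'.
Step 0: DROP seq=1000 -> fresh
Step 1: SEND seq=1090 -> fresh
Step 2: SEND seq=1101 -> fresh
Step 3: SEND seq=1000 -> retransmit
Step 5: SEND seq=2000 -> fresh
Step 6: SEND seq=2162 -> fresh
Step 7: SEND seq=1258 -> fresh

Answer: 3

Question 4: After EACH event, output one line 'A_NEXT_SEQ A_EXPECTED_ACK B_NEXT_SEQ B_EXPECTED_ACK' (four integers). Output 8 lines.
1090 2000 2000 1000
1101 2000 2000 1000
1258 2000 2000 1000
1258 2000 2000 1258
1258 2000 2000 1258
1258 2162 2162 1258
1258 2252 2252 1258
1320 2252 2252 1320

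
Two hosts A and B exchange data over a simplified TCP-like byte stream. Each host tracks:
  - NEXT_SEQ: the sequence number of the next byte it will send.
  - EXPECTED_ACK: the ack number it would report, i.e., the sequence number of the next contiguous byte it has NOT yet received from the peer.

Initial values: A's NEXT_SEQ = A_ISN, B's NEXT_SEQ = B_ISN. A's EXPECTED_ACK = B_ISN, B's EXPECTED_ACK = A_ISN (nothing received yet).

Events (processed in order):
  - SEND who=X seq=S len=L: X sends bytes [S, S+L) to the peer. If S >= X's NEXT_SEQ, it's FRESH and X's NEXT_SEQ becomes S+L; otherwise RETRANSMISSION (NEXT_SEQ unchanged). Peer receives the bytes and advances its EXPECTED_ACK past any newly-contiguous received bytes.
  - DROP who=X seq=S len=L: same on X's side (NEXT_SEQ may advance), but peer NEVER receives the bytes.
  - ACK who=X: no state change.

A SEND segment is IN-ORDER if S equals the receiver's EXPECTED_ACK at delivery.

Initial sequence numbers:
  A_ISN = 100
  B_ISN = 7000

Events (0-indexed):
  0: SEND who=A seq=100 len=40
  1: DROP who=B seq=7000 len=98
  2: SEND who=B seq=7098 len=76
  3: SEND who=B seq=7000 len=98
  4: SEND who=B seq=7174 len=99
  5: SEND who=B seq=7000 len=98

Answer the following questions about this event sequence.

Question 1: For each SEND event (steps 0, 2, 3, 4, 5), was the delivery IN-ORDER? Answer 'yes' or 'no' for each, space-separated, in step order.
Answer: yes no yes yes no

Derivation:
Step 0: SEND seq=100 -> in-order
Step 2: SEND seq=7098 -> out-of-order
Step 3: SEND seq=7000 -> in-order
Step 4: SEND seq=7174 -> in-order
Step 5: SEND seq=7000 -> out-of-order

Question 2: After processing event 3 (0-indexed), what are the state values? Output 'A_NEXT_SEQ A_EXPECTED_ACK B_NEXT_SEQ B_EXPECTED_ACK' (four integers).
After event 0: A_seq=140 A_ack=7000 B_seq=7000 B_ack=140
After event 1: A_seq=140 A_ack=7000 B_seq=7098 B_ack=140
After event 2: A_seq=140 A_ack=7000 B_seq=7174 B_ack=140
After event 3: A_seq=140 A_ack=7174 B_seq=7174 B_ack=140

140 7174 7174 140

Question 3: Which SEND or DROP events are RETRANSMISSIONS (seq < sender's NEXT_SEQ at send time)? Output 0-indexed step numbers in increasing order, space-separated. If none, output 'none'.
Answer: 3 5

Derivation:
Step 0: SEND seq=100 -> fresh
Step 1: DROP seq=7000 -> fresh
Step 2: SEND seq=7098 -> fresh
Step 3: SEND seq=7000 -> retransmit
Step 4: SEND seq=7174 -> fresh
Step 5: SEND seq=7000 -> retransmit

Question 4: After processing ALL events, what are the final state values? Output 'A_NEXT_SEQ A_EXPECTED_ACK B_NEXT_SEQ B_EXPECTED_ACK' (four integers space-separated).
After event 0: A_seq=140 A_ack=7000 B_seq=7000 B_ack=140
After event 1: A_seq=140 A_ack=7000 B_seq=7098 B_ack=140
After event 2: A_seq=140 A_ack=7000 B_seq=7174 B_ack=140
After event 3: A_seq=140 A_ack=7174 B_seq=7174 B_ack=140
After event 4: A_seq=140 A_ack=7273 B_seq=7273 B_ack=140
After event 5: A_seq=140 A_ack=7273 B_seq=7273 B_ack=140

Answer: 140 7273 7273 140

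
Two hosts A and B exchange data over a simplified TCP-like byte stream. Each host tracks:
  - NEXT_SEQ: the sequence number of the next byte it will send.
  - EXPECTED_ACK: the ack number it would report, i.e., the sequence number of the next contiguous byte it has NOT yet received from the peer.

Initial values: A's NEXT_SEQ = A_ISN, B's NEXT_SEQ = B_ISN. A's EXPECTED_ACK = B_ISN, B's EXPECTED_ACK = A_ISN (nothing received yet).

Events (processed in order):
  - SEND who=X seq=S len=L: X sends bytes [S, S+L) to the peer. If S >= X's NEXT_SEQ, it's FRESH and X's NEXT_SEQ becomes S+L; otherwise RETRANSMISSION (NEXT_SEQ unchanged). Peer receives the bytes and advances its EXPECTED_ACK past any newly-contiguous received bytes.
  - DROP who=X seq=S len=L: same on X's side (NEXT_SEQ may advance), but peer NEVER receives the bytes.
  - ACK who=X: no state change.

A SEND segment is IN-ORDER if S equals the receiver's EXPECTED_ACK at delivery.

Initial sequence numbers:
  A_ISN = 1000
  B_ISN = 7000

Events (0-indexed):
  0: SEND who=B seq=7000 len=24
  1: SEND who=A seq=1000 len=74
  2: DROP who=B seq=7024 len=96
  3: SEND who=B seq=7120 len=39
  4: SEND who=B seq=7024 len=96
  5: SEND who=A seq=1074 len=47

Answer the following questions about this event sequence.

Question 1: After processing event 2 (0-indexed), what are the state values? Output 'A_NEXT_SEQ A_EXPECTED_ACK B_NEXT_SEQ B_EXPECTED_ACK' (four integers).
After event 0: A_seq=1000 A_ack=7024 B_seq=7024 B_ack=1000
After event 1: A_seq=1074 A_ack=7024 B_seq=7024 B_ack=1074
After event 2: A_seq=1074 A_ack=7024 B_seq=7120 B_ack=1074

1074 7024 7120 1074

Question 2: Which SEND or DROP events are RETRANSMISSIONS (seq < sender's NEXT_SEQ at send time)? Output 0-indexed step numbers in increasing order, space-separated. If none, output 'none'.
Step 0: SEND seq=7000 -> fresh
Step 1: SEND seq=1000 -> fresh
Step 2: DROP seq=7024 -> fresh
Step 3: SEND seq=7120 -> fresh
Step 4: SEND seq=7024 -> retransmit
Step 5: SEND seq=1074 -> fresh

Answer: 4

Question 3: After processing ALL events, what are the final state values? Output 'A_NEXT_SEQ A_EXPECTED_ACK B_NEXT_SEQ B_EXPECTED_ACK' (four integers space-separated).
After event 0: A_seq=1000 A_ack=7024 B_seq=7024 B_ack=1000
After event 1: A_seq=1074 A_ack=7024 B_seq=7024 B_ack=1074
After event 2: A_seq=1074 A_ack=7024 B_seq=7120 B_ack=1074
After event 3: A_seq=1074 A_ack=7024 B_seq=7159 B_ack=1074
After event 4: A_seq=1074 A_ack=7159 B_seq=7159 B_ack=1074
After event 5: A_seq=1121 A_ack=7159 B_seq=7159 B_ack=1121

Answer: 1121 7159 7159 1121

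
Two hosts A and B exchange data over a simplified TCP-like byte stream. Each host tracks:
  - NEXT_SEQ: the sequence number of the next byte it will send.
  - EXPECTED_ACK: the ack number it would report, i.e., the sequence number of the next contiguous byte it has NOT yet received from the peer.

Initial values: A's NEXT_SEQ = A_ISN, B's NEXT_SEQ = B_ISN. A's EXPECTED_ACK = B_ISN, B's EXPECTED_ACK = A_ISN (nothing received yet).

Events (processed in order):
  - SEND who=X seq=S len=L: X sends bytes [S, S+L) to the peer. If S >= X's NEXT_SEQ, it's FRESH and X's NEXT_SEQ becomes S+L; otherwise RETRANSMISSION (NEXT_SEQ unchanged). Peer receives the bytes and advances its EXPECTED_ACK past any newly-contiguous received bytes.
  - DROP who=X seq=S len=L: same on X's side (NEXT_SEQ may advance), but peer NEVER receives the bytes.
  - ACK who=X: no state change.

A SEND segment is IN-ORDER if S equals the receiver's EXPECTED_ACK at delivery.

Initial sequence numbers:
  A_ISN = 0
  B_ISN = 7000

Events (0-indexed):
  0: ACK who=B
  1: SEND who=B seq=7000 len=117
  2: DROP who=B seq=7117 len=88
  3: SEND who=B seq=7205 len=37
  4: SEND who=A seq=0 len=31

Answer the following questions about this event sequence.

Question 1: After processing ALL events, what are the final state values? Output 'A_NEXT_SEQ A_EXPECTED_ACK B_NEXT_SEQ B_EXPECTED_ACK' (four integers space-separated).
Answer: 31 7117 7242 31

Derivation:
After event 0: A_seq=0 A_ack=7000 B_seq=7000 B_ack=0
After event 1: A_seq=0 A_ack=7117 B_seq=7117 B_ack=0
After event 2: A_seq=0 A_ack=7117 B_seq=7205 B_ack=0
After event 3: A_seq=0 A_ack=7117 B_seq=7242 B_ack=0
After event 4: A_seq=31 A_ack=7117 B_seq=7242 B_ack=31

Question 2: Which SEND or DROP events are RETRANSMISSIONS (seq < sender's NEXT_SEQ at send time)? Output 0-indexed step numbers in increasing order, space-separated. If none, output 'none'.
Step 1: SEND seq=7000 -> fresh
Step 2: DROP seq=7117 -> fresh
Step 3: SEND seq=7205 -> fresh
Step 4: SEND seq=0 -> fresh

Answer: none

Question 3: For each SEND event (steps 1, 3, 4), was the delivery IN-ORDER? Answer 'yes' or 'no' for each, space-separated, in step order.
Step 1: SEND seq=7000 -> in-order
Step 3: SEND seq=7205 -> out-of-order
Step 4: SEND seq=0 -> in-order

Answer: yes no yes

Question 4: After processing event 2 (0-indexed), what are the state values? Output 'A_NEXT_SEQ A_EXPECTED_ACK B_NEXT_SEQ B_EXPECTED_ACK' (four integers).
After event 0: A_seq=0 A_ack=7000 B_seq=7000 B_ack=0
After event 1: A_seq=0 A_ack=7117 B_seq=7117 B_ack=0
After event 2: A_seq=0 A_ack=7117 B_seq=7205 B_ack=0

0 7117 7205 0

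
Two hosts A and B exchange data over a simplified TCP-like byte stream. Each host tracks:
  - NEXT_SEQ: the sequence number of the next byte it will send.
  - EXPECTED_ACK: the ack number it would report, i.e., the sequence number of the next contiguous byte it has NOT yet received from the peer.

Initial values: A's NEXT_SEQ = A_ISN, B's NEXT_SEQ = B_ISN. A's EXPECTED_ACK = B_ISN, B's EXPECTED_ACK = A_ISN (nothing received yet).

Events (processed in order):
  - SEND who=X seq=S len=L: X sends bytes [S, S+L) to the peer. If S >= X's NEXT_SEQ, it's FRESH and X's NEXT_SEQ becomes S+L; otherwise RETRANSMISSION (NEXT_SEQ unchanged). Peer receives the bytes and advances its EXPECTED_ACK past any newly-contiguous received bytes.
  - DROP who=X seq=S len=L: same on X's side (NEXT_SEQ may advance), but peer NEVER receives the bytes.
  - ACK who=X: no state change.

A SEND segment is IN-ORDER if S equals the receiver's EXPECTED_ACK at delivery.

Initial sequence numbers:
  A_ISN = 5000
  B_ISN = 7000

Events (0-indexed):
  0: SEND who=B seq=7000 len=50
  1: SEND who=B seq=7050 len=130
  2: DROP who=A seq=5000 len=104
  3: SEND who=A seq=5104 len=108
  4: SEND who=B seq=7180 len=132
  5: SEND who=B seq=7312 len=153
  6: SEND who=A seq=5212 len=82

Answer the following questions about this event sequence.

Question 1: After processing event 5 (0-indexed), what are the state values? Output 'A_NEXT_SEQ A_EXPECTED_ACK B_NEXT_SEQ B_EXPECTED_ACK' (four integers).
After event 0: A_seq=5000 A_ack=7050 B_seq=7050 B_ack=5000
After event 1: A_seq=5000 A_ack=7180 B_seq=7180 B_ack=5000
After event 2: A_seq=5104 A_ack=7180 B_seq=7180 B_ack=5000
After event 3: A_seq=5212 A_ack=7180 B_seq=7180 B_ack=5000
After event 4: A_seq=5212 A_ack=7312 B_seq=7312 B_ack=5000
After event 5: A_seq=5212 A_ack=7465 B_seq=7465 B_ack=5000

5212 7465 7465 5000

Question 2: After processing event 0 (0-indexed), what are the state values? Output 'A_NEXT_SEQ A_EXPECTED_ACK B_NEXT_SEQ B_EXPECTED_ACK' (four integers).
After event 0: A_seq=5000 A_ack=7050 B_seq=7050 B_ack=5000

5000 7050 7050 5000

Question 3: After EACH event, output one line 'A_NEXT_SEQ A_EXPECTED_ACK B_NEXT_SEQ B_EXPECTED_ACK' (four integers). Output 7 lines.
5000 7050 7050 5000
5000 7180 7180 5000
5104 7180 7180 5000
5212 7180 7180 5000
5212 7312 7312 5000
5212 7465 7465 5000
5294 7465 7465 5000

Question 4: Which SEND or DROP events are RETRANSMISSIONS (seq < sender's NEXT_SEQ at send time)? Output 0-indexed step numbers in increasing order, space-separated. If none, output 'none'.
Answer: none

Derivation:
Step 0: SEND seq=7000 -> fresh
Step 1: SEND seq=7050 -> fresh
Step 2: DROP seq=5000 -> fresh
Step 3: SEND seq=5104 -> fresh
Step 4: SEND seq=7180 -> fresh
Step 5: SEND seq=7312 -> fresh
Step 6: SEND seq=5212 -> fresh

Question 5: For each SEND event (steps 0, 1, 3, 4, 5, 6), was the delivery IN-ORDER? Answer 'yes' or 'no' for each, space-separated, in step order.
Answer: yes yes no yes yes no

Derivation:
Step 0: SEND seq=7000 -> in-order
Step 1: SEND seq=7050 -> in-order
Step 3: SEND seq=5104 -> out-of-order
Step 4: SEND seq=7180 -> in-order
Step 5: SEND seq=7312 -> in-order
Step 6: SEND seq=5212 -> out-of-order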